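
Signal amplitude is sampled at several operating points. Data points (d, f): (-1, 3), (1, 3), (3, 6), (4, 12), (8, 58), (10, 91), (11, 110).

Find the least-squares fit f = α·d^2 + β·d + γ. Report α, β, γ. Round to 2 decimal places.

Normal-equation sums: Σd^2·d^2 = 29076, Σd^2·d = 2934, Σd^2 = 312, Σd·d = 312, Σd = 36, Σ1 = 7.
For Mᵀf: Σd^2·f = 26374, Σd·f = 2650, Σf = 283.
Normal equations: [[29076, 2934, 312]; [2934, 312, 36]; [312, 36, 7]]·[α, β, γ]ᵀ = [26374, 2650, 283]ᵀ.
Inverting the 3×3 Gram matrix, [α, β, γ]ᵀ = [91871/91587, -100339/91587, 41313/30529]ᵀ.

α = 1.00, β = -1.10, γ = 1.35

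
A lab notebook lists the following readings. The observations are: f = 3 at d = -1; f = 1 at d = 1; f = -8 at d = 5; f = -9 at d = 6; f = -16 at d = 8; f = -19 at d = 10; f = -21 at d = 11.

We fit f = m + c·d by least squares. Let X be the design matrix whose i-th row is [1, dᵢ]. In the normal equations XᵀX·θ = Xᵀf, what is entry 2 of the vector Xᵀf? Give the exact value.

-645

Entry 2 ↔ basis d, so (Xᵀf)_{2} = Σᵢ (d)·fᵢ = (-1)·(3) + (1)·(1) + (5)·(-8) + (6)·(-9) + (8)·(-16) + (10)·(-19) + (11)·(-21) = -645.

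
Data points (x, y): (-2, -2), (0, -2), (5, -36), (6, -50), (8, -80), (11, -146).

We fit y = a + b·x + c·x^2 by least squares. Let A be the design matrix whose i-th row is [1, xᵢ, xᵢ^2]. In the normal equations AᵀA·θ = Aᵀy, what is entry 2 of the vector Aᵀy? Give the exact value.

Entry 2 ↔ basis x, so (Aᵀy)_{2} = Σᵢ (x)·yᵢ = (-2)·(-2) + (0)·(-2) + (5)·(-36) + (6)·(-50) + (8)·(-80) + (11)·(-146) = -2722.

-2722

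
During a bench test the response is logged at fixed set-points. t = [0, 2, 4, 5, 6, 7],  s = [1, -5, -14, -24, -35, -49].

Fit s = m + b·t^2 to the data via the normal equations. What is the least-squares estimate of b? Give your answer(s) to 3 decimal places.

b = -0.999

Sums needed: Σ1 = 6, Σt^2 = 130, Σt^2·t^2 = 4594.
Moment sums: Σs = -126, Σt^2·s = -4505.
det = 6·4594 − 130² = 10664.
m = ((-126)·4594 − 130·(-4505))/10664 = 3403/5332; b = (6·(-4505) − 130·(-126))/10664 = -5325/5332.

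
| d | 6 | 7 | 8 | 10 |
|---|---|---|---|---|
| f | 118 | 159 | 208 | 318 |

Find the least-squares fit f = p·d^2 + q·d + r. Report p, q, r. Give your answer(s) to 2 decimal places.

Compute the Gram sums: Σd^2·d^2 = 17793, Σd^2·d = 2071, Σd^2 = 249, Σd·d = 249, Σd = 31, Σ1 = 4.
For Xᵀf: Σd^2·f = 57151, Σd·f = 6665, Σf = 803.
Inverting the 3×3 Gram matrix, [p, q, r]ᵀ = [29/11, 436/55, -124/5]ᵀ.

p = 2.64, q = 7.93, r = -24.80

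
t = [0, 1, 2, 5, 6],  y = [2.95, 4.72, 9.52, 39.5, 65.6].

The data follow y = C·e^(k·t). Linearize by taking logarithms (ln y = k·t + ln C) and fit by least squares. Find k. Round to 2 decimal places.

k = 0.52

With ln yᵢ as the transformed response and tᵢ as the regressor:
Σt = 14.0000, Σ(t)² = 66.0000, Σln y = 12.7469, Σt·ln y = 49.5416.
Normal system: [[66.0000, 14.0000]; [14.0000, 5]]·[k, ln C]ᵀ = [49.5416, 12.7469]ᵀ.
Solving (det = 134.0000): k = 0.51680, ln C = 1.10233.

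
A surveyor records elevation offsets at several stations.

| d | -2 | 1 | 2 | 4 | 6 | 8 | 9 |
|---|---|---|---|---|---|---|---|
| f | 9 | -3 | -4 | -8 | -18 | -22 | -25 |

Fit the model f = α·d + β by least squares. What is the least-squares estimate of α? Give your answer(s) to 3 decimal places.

α = -3.043

Sums needed: Σd·d = 206, Σd = 28, Σ1 = 7.
Moment sums: Σd·f = -570, Σf = -71.
AᵀA·[α, β]ᵀ = Aᵀf becomes [[206, 28]; [28, 7]]·[α, β]ᵀ = [-570, -71]ᵀ.
Δ = 206·7 − 28² = 658.
α = ((-570)·7 − 28·(-71))/658 = -143/47; β = (206·(-71) − 28·(-570))/658 = 667/329.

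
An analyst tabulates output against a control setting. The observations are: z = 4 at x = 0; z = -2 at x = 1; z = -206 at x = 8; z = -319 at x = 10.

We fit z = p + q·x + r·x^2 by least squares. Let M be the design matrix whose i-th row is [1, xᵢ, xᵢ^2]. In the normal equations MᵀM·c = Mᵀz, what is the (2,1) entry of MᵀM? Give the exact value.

Row 2 ↔ basis x, column 1 ↔ basis 1, so (MᵀM)_{2,1} = Σᵢ x = (0)·(1) + (1)·(1) + (8)·(1) + (10)·(1) = 19.

19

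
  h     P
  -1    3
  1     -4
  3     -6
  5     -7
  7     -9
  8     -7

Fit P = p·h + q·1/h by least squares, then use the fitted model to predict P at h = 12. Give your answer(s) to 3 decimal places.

P̂ = -13.316

Sums needed: Σh·h = 149, Σh·1/h = 6, Σ1/h·1/h = 1543249/705600.
Right-hand side: Σh·P = -179, Σ1/h·P = -3517/280.
So MᵀM·[p, q]ᵀ = MᵀP: [[149, 6]; [6, 1543249/705600]]·[p, q]ᵀ = [-179, -3517/280]ᵀ.
Δ = 149·(1543249/705600) − 6² = 204542501/705600.
p = ((-179)·(1543249/705600) − 6·(-3517/280))/(204542501/705600) = -223064531/204542501; q = (149·(-3517/280) − 6·(-179))/(204542501/705600) = -562748760/204542501.
At h = 12: P̂ = (-223064531/204542501)·(12) + (-562748760/204542501)·(1/12) = -2723670102/204542501.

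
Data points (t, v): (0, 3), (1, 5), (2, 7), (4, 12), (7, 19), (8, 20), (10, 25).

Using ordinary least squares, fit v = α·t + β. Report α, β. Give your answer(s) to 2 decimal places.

α = 2.21, β = 2.89

Setting ∂/∂α … = 0 gives: 234·α + 32·β = 610;  32·α + 7·β = 91.
(Σt·t = 234, Σt = 32, Σ1 = 7, Σt·v = 610, Σv = 91.)
det = 234·7 − 32² = 614.
α = (610·7 − 32·91)/614 = 679/307; β = (234·91 − 32·610)/614 = 887/307.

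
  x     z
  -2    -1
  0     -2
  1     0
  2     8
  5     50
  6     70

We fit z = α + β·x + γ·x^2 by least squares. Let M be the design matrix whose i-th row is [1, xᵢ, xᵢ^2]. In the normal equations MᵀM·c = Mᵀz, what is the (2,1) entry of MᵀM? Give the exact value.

12

Row 2 ↔ basis x, column 1 ↔ basis 1, so (MᵀM)_{2,1} = Σᵢ x = (-2)·(1) + (0)·(1) + (1)·(1) + (2)·(1) + (5)·(1) + (6)·(1) = 12.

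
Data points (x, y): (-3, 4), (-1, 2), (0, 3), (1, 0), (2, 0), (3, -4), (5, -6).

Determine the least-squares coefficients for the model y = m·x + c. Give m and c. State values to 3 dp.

m = -1.310, c = 1.167

Normal-equation sums: Σx·x = 49, Σx = 7, Σ1 = 7.
And Σx·y = -56, Σy = -1.
So MᵀM·[m, c]ᵀ = Mᵀy: [[49, 7]; [7, 7]]·[m, c]ᵀ = [-56, -1]ᵀ.
Δ = 49·7 − 7² = 294.
m = ((-56)·7 − 7·(-1))/294 = -55/42; c = (49·(-1) − 7·(-56))/294 = 7/6.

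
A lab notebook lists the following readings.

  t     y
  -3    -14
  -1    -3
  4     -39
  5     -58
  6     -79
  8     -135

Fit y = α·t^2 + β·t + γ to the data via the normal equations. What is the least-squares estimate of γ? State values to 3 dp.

γ = -2.675

From the data, Σt^2·t^2 = 6355, Σt^2·t = 889, Σt^2 = 151, Σt·t = 151, Σt = 19, Σ1 = 6.
And Σt^2·y = -13687, Σt·y = -1955, Σy = -328.
Solving the 3×3 system (Gaussian elimination) gives α = -35093/18984, β = -163943/94920, γ = -42323/15820.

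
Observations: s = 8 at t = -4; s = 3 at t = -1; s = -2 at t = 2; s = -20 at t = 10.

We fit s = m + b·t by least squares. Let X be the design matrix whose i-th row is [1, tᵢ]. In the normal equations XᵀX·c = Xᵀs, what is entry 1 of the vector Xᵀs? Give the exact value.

Entry 1 ↔ basis 1, so (Xᵀs)_{1} = Σᵢ sᵢ = (1)·(8) + (1)·(3) + (1)·(-2) + (1)·(-20) = -11.

-11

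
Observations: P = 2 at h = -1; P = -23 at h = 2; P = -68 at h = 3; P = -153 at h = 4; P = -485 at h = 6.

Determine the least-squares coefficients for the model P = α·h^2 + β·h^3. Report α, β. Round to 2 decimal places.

α = -1.68, β = -1.97

With design matrix M, MᵀM = [[1650, 9074]; [9074, 51546]] and MᵀP = [-20610, -116574]ᵀ.
det = 1650·51546 − 9074² = 2713424.
α = ((-20610)·51546 − 9074·(-116574))/2713424 = -571323/339178; β = (1650·(-116574) − 9074·(-20610))/2713424 = -666495/339178.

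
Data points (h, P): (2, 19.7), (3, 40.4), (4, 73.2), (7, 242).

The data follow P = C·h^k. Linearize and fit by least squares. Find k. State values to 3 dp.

k = 2.013

With ln Pᵢ as the transformed response and ln hᵢ as the regressor:
Σln h = 5.1240, Σ(ln h)² = 7.3958, Σln P = 16.4616, Σln h·ln P = 22.7622.
Equations: 7.3958·k + 5.1240·ln C = 22.7622;  5.1240·k + 4·ln C = 16.4616.
Solving (det = 3.3281): k = 2.01323, ln C = 1.53647.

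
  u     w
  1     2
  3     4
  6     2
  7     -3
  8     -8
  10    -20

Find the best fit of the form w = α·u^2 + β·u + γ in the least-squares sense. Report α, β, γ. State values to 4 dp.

Sums needed: Σu^2·u^2 = 17875, Σu^2·u = 2099, Σu^2 = 259, Σu·u = 259, Σu = 35, Σ1 = 6.
Right-hand side: Σu^2·w = -2549, Σu·w = -259, Σw = -23.
Normal equations: [[17875, 2099, 259]; [2099, 259, 35]; [259, 35, 6]]·[α, β, γ]ᵀ = [-2549, -259, -23]ᵀ.
Solving the 3×3 system (Gaussian elimination) gives α = -11907/21160, β = 79547/21160, γ = -3894/2645.

α = -0.5627, β = 3.7593, γ = -1.4722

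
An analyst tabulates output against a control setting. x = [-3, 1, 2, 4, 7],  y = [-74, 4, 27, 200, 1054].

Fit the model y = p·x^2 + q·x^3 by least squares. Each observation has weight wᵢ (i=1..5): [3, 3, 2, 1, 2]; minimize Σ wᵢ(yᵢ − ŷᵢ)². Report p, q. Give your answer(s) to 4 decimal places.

Forming AᵀWA = [[5336, 33976]; [33976, 241712]] and AᵀWy = [104722, 742282]ᵀ gives AᵀWA·[p, q]ᵀ = AᵀWy.
Δ = 5336·241712 − 33976² = 135406656.
p = (104722·241712 − 33976·742282)/135406656 = 5799427/8462916; q = (5336·742282 − 33976·104722)/135406656 = 6293470/2115729.

p = 0.6853, q = 2.9746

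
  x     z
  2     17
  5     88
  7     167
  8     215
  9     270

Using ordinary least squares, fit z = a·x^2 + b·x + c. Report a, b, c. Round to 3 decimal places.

a = 3.103, b = 2.016, c = 0.524

Normal-equation sums: Σx^2·x^2 = 13699, Σx^2·x = 1717, Σx^2 = 223, Σx·x = 223, Σx = 31, Σ1 = 5.
For Mᵀz: Σx^2·z = 46081, Σx·z = 5793, Σz = 757.
Normal equations: [[13699, 1717, 223]; [1717, 223, 31]; [223, 31, 5]]·[a, b, c]ᵀ = [46081, 5793, 757]ᵀ.
Row-reducing yields a = 121/39, b = 865/429, c = 75/143.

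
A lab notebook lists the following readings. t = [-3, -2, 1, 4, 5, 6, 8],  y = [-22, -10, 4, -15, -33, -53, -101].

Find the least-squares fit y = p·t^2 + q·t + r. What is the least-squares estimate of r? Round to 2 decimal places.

r = 3.73

Compute the Gram sums: Σt^2·t^2 = 6371, Σt^2·t = 883, Σt^2 = 155, Σt·t = 155, Σt = 19, Σ1 = 7.
And Σt^2·y = -9671, Σt·y = -1261, Σy = -230.
Normal equations: [[6371, 883, 155]; [883, 155, 19]; [155, 19, 7]]·[p, q, r]ᵀ = [-9671, -1261, -230]ᵀ.
Row-reducing yields p = -52257/26324, q = 17879/6581, r = 98073/26324.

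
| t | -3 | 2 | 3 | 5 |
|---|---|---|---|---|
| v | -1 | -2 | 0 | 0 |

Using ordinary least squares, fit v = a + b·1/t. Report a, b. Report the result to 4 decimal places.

a = -0.6864, b = -0.3635

XᵀX·[a, b]ᵀ = Xᵀv reads: 4·a + (7/10)·b = -3;  (7/10)·a + (461/900)·b = -2/3.
(Σ1 = 4, Σ1/t = 7/10, Σ1/t·1/t = 461/900, Σv = -3, Σ1/t·v = -2/3.)
Eliminating b: (461/900)·(row 1) − (7/10)·(row 2) gives (1403/900)·a = (461/900)·(-3) − (7/10)·(-2/3) = -107/100, so a = -963/1403.
Then b = ((-2/3) − (7/10)·(-963/1403))/(461/900) = -510/1403.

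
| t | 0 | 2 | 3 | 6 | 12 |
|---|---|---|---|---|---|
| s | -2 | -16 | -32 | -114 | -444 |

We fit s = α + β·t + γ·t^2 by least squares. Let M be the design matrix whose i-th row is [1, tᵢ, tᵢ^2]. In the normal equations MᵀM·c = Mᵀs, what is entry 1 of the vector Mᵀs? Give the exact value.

Entry 1 ↔ basis 1, so (Mᵀs)_{1} = Σᵢ sᵢ = (1)·(-2) + (1)·(-16) + (1)·(-32) + (1)·(-114) + (1)·(-444) = -608.

-608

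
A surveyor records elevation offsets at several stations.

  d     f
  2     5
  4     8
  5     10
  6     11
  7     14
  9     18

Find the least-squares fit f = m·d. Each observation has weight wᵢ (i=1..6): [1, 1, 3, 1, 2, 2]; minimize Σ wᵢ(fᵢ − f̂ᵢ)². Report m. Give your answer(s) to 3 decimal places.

Forming XᵀWX = [[391]] and XᵀWf = [778]ᵀ gives XᵀWX·[m]ᵀ = XᵀWf.
m = 778/391 = 1.98977.

m = 1.990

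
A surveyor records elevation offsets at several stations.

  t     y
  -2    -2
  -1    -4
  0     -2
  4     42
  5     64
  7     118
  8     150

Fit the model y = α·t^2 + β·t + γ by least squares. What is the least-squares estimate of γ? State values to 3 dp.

γ = -2.489

Sums needed: Σt^2·t^2 = 7395, Σt^2·t = 1035, Σt^2 = 159, Σt·t = 159, Σt = 21, Σ1 = 7.
Moment sums: Σt^2·y = 17642, Σt·y = 2522, Σy = 366.
So XᵀX·[α, β, γ]ᵀ = Xᵀy: [[7395, 1035, 159]; [1035, 159, 21]; [159, 21, 7]]·[α, β, γ]ᵀ = [17642, 2522, 366]ᵀ.
Solving the 3×3 system (Gaussian elimination) gives α = 3464/1779, β = 6254/1779, γ = -1476/593.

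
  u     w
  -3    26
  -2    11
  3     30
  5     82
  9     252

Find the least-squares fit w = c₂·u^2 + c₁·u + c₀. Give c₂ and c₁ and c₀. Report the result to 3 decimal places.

Sums needed: Σu^2·u^2 = 7364, Σu^2·u = 846, Σu^2 = 128, Σu·u = 128, Σu = 12, Σ1 = 5.
Moment sums: Σu^2·w = 23010, Σu·w = 2668, Σw = 401.
So MᵀM·[c₂, c₁, c₀]ᵀ = Mᵀw: [[7364, 846, 128]; [846, 128, 12]; [128, 12, 5]]·[c₂, c₁, c₀]ᵀ = [23010, 2668, 401]ᵀ.
Row-reducing yields c₂ = 431584/143931, c₁ = 43519/47977, c₀ = 181379/143931.

c₂ = 2.999, c₁ = 0.907, c₀ = 1.260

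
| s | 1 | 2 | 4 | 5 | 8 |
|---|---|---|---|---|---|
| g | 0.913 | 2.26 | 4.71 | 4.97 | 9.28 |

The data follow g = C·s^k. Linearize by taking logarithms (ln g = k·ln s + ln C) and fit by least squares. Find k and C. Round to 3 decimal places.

Taking logs, ln g = k·ln s + ln C, so regress ln g on ln s.
XᵀX = [[9.3166, 5.7683]; [5.7683, 5]], rhs = [9.9268, 6.1053]ᵀ  (here Σln s = 5.7683, Σ(ln s)² = 9.3166, Σln g = 6.1053, Σln s·ln g = 9.9268).
Slope k = (n·Σln s·ln g − Σln s·Σln g)/(n·Σ(ln s)² − (Σln s)²) = (5·9.9268 − 5.7683·6.1053)/13.3096 = 1.08317; ln C = (Σln g − k·Σln s)/n = -0.02855, so C = exp(-0.02855) = 0.97185.

k = 1.083, C = 0.972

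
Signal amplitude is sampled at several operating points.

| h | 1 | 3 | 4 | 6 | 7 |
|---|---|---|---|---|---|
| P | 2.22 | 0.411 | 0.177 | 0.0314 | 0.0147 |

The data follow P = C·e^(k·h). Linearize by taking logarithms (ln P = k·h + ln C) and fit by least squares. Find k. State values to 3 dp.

k = -0.841

Let Y = ln P. Fitting Y = k·h + ln C by least squares:
XᵀX = [[111.0000, 21.0000]; [21.0000, 5]], rhs = [-59.1014, -9.5041]ᵀ  (here Σh = 21.0000, Σ(h)² = 111.0000, Σln P = -9.5041, Σh·ln P = -59.1014).
Δ = 111.0000·5 − (21.0000)² = 114.0000; k = (-59.1014·5 − 21.0000·-9.5041)/114.0000 = -0.84141, ln C = (111.0000·-9.5041 − 21.0000·-59.1014)/114.0000 = 1.63310.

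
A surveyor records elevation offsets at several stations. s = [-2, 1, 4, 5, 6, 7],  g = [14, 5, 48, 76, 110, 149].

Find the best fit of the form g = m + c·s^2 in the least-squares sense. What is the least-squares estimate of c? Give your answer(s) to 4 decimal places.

The normal equations are: 6·m + 131·c = 402;  131·m + 4595·c = 13990.
Eliminating c: 4595·(row 1) − 131·(row 2) gives 10409·m = 4595·402 − 131·13990 = 14500, so m = 14500/10409.
Then c = (13990 − 131·(14500/10409))/4595 = 31278/10409.

c = 3.0049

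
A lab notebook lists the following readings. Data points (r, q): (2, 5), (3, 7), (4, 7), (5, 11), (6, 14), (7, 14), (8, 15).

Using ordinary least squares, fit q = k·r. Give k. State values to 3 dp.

Forming AᵀA = [[203]] and Aᵀq = [416]ᵀ gives AᵀA·[k]ᵀ = Aᵀq.
Hence k = 416 / 203 ≈ 2.04926.

k = 2.049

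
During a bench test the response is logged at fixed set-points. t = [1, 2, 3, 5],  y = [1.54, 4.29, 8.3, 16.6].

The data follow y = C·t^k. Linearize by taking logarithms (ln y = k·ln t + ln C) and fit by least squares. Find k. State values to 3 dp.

Let Y = ln y. Fitting Y = k·ln t + ln C by least squares:
XᵀX = [[4.2777, 3.4012]; [3.4012, 4]], rhs = [7.8559, 6.8137]ᵀ  (here Σln t = 3.4012, Σ(ln t)² = 4.2777, Σln y = 6.8137, Σln t·ln y = 7.8559).
Solving (det = 5.5426): k = 1.48826, ln C = 0.43797.

k = 1.488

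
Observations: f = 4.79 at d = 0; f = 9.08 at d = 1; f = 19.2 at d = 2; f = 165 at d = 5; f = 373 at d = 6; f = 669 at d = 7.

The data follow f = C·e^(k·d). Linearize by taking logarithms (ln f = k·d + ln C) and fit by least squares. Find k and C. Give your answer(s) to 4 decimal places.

k = 0.7181, C = 4.6181

With ln fᵢ as the transformed response and dᵢ as the regressor:
XᵀX = [[115.0000, 21.0000]; [21.0000, 6]], rhs = [114.7156, 24.2608]ᵀ  (here Σd = 21.0000, Σ(d)² = 115.0000, Σln f = 24.2608, Σd·ln f = 114.7156).
Solving (det = 249.0000): k = 0.71814, ln C = 1.52999, so C = exp(1.52999) = 4.61813.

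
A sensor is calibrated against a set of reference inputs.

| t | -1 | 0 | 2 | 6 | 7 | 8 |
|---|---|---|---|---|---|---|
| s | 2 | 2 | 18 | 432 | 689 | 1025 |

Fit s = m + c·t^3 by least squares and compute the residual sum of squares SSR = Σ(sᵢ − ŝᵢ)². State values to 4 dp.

XᵀX·[m, c]ᵀ = Xᵀs reads: 6·m + 1078·c = 2168;  1078·m + 426514·c = 854581.
(Σ1 = 6, Σt^3 = 1078, Σt^3·t^3 = 426514, Σs = 2168, Σt^3·s = 854581.)
Determinant 6·426514 − 1078² = 1397000.
m = (2168·426514 − 1078·854581)/1397000 = 156547/63500; c = (6·854581 − 1078·2168)/1397000 = 1395191/698500.
Residuals: 535087/349250, -29547/63500, -62109/139700, -1331273/698500, 99397/69850, -97309/698500; SSR = 5894173/698500.

SSR = 8.4383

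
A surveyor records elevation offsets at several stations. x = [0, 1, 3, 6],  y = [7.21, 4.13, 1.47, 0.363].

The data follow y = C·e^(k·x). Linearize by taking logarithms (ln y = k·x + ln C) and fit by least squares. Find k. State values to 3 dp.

k = -0.496

Linearized form: ln y = k·x + ln C. From the 4 transformed points,
Over the data: Σx = 10.0000, Σ(x)² = 46.0000, Σln y = 2.7657, Σx·ln y = -3.5061.
Normal system: [[46.0000, 10.0000]; [10.0000, 4]]·[k, ln C]ᵀ = [-3.5061, 2.7657]ᵀ.
Slope k = (n·Σx·ln y − Σx·Σln y)/(n·Σ(x)² − (Σx)²) = (4·-3.5061 − 10.0000·2.7657)/84.0000 = -0.49620; ln C = (Σln y − k·Σx)/n = 1.93191.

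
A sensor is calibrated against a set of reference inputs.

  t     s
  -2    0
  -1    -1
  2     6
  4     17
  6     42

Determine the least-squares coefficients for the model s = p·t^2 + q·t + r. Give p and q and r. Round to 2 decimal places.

p = 1.01, q = 1.05, r = -1.40

Forming MᵀM = [[1585, 279, 61]; [279, 61, 9]; [61, 9, 5]] and Mᵀs = [1807, 333, 64]ᵀ gives MᵀM·[p, q, r]ᵀ = Mᵀs.
Solving the 3×3 system (Gaussian elimination) gives p = 22805/22598, q = 23733/22598, r = -15843/11299.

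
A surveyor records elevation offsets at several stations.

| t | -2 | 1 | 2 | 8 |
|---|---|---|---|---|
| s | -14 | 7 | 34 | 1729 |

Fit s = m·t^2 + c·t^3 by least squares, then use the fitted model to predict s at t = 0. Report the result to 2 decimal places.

The normal system MᵀM·[m, c]ᵀ = Mᵀs is [[4129, 32769]; [32769, 262273]]·[m, c]ᵀ = [110743, 885639]ᵀ.
Eliminating c: 262273·(row 1) − 32769·(row 2) gives 9117856·m = 262273·110743 − 32769·885639 = 23394448, so m = 132923/51806.
Then c = (885639 − 32769·(132923/51806))/262273 = 1741629/569866.
At t = 0: ŝ = (132923/51806)·(0) + (1741629/569866)·(0) = 0.

ŝ = 0.00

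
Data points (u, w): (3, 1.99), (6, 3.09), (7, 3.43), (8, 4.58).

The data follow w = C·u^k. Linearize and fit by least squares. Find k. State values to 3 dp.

k = 0.767

Linearized form: ln w = k·ln u + ln C. From the 4 transformed points,
Σln u = 6.9157, Σ(ln u)² = 12.5280, Σln w = 4.5706, Σln u·ln w = 8.3401.
Equations: 12.5280·k + 6.9157·ln C = 8.3401;  6.9157·k + 4·ln C = 4.5706.
Slope k = (n·Σln u·ln w − Σln u·Σln w)/(n·Σ(ln u)² − (Σln u)²) = (4·8.3401 − 6.9157·4.5706)/2.2847 = 0.76674; ln C = (Σln w − k·Σln u)/n = -0.18299.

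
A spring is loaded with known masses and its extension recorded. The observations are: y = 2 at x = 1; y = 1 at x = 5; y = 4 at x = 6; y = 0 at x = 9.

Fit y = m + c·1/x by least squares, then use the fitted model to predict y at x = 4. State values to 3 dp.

Compute the Gram sums: Σ1 = 4, Σ1/x = 133/90, Σ1/x·1/x = 8749/8100.
For Mᵀy: Σy = 7, Σ1/x·y = 43/15.
Determinant 4·(8749/8100) − (133/90)² = 641/300.
m = (7·(8749/8100) − (133/90)·(43/15))/(641/300) = 26929/17307; c = (4·(43/15) − (133/90)·7)/(641/300) = 1010/1923.
At x = 4: ŷ = (26929/17307)·(1) + (1010/1923)·(1/4) = 58403/34614.

ŷ = 1.687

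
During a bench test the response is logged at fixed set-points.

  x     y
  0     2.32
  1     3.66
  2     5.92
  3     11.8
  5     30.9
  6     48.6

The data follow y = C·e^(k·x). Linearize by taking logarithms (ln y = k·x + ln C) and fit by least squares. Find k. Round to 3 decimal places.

k = 0.518

Linearized form: ln y = k·x + ln C. From the 6 transformed points,
XᵀX = [[75.0000, 17.0000]; [17.0000, 6]], rhs = [52.7140, 13.6998]ᵀ  (here Σx = 17.0000, Σ(x)² = 75.0000, Σln y = 13.6998, Σx·ln y = 52.7140).
Δ = 75.0000·6 − (17.0000)² = 161.0000; k = (52.7140·6 − 17.0000·13.6998)/161.0000 = 0.51793, ln C = (75.0000·13.6998 − 17.0000·52.7140)/161.0000 = 0.81585.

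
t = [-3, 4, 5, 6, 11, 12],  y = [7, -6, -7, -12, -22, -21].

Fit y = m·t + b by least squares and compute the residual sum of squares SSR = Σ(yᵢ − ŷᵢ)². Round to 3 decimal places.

SSR = 9.417

Sums needed: Σt·t = 351, Σt = 35, Σ1 = 6.
And Σt·y = -646, Σy = -61.
det = 351·6 − 35² = 881.
m = ((-646)·6 − 35·(-61))/881 = -1741/881; b = (351·(-61) − 35·(-646))/881 = 1199/881.
Residuals: -255/881, 479/881, 1339/881, -1325/881, -1430/881, 1192/881; SSR = 8296/881.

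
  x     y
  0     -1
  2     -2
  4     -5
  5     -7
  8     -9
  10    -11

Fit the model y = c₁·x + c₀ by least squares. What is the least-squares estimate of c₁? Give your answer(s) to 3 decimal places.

From the data, Σx·x = 209, Σx = 29, Σ1 = 6.
Moment sums: Σx·y = -241, Σy = -35.
MᵀM·[c₁, c₀]ᵀ = Mᵀy becomes [[209, 29]; [29, 6]]·[c₁, c₀]ᵀ = [-241, -35]ᵀ.
Eliminating c₀: 6·(row 1) − 29·(row 2) gives 413·c₁ = 6·(-241) − 29·(-35) = -431, so c₁ = -431/413.
Then c₀ = ((-35) − 29·(-431/413))/6 = -326/413.

c₁ = -1.044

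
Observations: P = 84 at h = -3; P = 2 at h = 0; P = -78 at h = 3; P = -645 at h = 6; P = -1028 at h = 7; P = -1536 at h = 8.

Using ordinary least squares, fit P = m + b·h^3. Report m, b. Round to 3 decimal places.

m = 2.868, b = -3.005

Forming MᵀM = [[6, 1071]; [1071, 427907]] and MᵀP = [-3201, -1282730]ᵀ gives MᵀM·[m, b]ᵀ = MᵀP.
det = 6·427907 − 1071² = 1420401.
m = ((-3201)·427907 − 1071·(-1282730))/1420401 = 79873/27851; b = (6·(-1282730) − 1071·(-3201))/1420401 = -1422703/473467.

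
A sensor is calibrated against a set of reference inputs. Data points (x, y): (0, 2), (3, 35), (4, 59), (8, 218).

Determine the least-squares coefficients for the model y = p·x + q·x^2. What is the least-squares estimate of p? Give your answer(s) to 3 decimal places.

Normal-equation sums: Σx·x = 89, Σx·x^2 = 603, Σx^2·x^2 = 4433.
Right-hand side: Σx·y = 2085, Σx^2·y = 15211.
MᵀM·[p, q]ᵀ = Mᵀy becomes [[89, 603]; [603, 4433]]·[p, q]ᵀ = [2085, 15211]ᵀ.
Δ = 89·4433 − 603² = 30928.
p = (2085·4433 − 603·15211)/30928 = 17643/7732; q = (89·15211 − 603·2085)/30928 = 24131/7732.

p = 2.282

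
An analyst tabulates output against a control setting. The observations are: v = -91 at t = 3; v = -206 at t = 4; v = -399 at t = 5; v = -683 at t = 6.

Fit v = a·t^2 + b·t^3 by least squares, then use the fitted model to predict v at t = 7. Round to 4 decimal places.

Entries of MᵀM: Σt^2·t^2 = 2258, Σt^2·t^3 = 12168, Σt^3·t^3 = 67106.
Moment sums: Σt^2·v = -38678, Σt^3·v = -213044.
Determinant 2258·67106 − 12168² = 3465124.
a = ((-38678)·67106 − 12168·(-213044))/3465124 = -61663/66637; b = (2258·(-213044) − 12168·(-38678))/3465124 = -200374/66637.
At t = 7: v̂ = (-61663/66637)·(49) + (-200374/66637)·(343) = -71749769/66637.

v̂ = -1076.7257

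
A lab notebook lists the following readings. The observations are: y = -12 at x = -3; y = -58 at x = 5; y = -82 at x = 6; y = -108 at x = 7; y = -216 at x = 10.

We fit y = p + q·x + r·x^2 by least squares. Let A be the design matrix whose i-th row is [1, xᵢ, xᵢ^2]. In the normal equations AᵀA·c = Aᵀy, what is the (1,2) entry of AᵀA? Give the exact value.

25

Row 1 ↔ basis 1, column 2 ↔ basis x, so (AᵀA)_{1,2} = Σᵢ x = (1)·(-3) + (1)·(5) + (1)·(6) + (1)·(7) + (1)·(10) = 25.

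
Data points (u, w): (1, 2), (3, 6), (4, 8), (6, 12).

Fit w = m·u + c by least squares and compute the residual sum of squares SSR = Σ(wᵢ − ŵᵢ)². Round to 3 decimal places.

With design matrix X, XᵀX = [[62, 14]; [14, 4]] and Xᵀw = [124, 28]ᵀ.
Δ = 62·4 − 14² = 52.
m = (124·4 − 14·28)/52 = 2; c = (62·28 − 14·124)/52 = 0.
Residuals: 0, 0, 0, 0; SSR = 0.

SSR = 0.000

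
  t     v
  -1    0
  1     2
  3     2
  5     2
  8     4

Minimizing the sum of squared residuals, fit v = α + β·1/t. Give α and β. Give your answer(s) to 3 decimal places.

α = 1.858, β = 1.082

XᵀX·[α, β]ᵀ = Xᵀv reads: 5·α + (79/120)·β = 10;  (79/120)·α + (31201/14400)·β = 107/30.
Determinant 5·(31201/14400) − (79/120)² = 37441/3600.
α = (10·(31201/14400) − (79/120)·(107/30))/(37441/3600) = 139099/74882; β = (5·(107/30) − (79/120)·10)/(37441/3600) = 40500/37441.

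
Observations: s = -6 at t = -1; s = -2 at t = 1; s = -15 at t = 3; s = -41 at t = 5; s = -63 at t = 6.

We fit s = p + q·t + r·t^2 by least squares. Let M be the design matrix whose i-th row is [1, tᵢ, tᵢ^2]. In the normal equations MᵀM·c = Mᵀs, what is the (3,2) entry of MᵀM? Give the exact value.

Row 3 ↔ basis t^2, column 2 ↔ basis t, so (MᵀM)_{3,2} = Σᵢ (t^2)·(t) = (1)·(-1) + (1)·(1) + (9)·(3) + (25)·(5) + (36)·(6) = 368.

368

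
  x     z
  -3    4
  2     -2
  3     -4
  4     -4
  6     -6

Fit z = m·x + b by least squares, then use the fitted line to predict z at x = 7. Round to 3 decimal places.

The normal equations are: 74·m + 12·b = -80;  12·m + 5·b = -12.
(Σx·x = 74, Σx = 12, Σ1 = 5, Σx·z = -80, Σz = -12.)
Δ = 74·5 − 12² = 226.
m = ((-80)·5 − 12·(-12))/226 = -128/113; b = (74·(-12) − 12·(-80))/226 = 36/113.
At x = 7: ẑ = (-128/113)·(7) + (36/113)·(1) = -860/113.

ẑ = -7.611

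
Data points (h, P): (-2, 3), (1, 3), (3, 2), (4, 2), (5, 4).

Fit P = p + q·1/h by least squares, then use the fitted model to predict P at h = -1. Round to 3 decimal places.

The normal system AᵀA·[p, q]ᵀ = AᵀP is [[5, 77/60]; [77/60, 5269/3600]]·[p, q]ᵀ = [14, 52/15]ᵀ.
det = 5·(5269/3600) − (77/60)² = 1276/225.
p = (14·(5269/3600) − (77/60)·(52/15))/(1276/225) = 2625/928; q = (5·(52/15) − (77/60)·14)/(1276/225) = -285/2552.
At h = -1: P̂ = (2625/928)·(1) + (-285/2552)·(-1) = 1035/352.

P̂ = 2.940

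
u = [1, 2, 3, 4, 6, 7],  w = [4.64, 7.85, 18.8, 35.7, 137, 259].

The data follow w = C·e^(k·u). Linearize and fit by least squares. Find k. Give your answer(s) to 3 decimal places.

k = 0.681

Taking logs, ln w = k·u + ln C, so regress ln w on u.
AᵀA = [[115.0000, 23.0000]; [23.0000, 6]], rhs = [97.1756, 20.5810]ᵀ  (here Σu = 23.0000, Σ(u)² = 115.0000, Σln w = 20.5810, Σu·ln w = 97.1756).
Δ = 115.0000·6 − (23.0000)² = 161.0000; k = (97.1756·6 − 23.0000·20.5810)/161.0000 = 0.68130, ln C = (115.0000·20.5810 − 23.0000·97.1756)/161.0000 = 0.81852.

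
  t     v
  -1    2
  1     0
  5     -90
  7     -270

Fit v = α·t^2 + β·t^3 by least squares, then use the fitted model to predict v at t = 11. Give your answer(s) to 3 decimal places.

v̂ = -1128.445

The normal equations are: 3028·α + 19932·β = -15478;  19932·α + 133276·β = -103862.
(Σt^2·t^2 = 3028, Σt^2·t^3 = 19932, Σt^3·t^3 = 133276, Σt^2·v = -15478, Σt^3·v = -103862.)
Δ = 3028·133276 − 19932² = 6275104.
α = ((-15478)·133276 − 19932·(-103862))/6275104 = 20828/17827; β = (3028·(-103862) − 19932·(-15478))/6275104 = -34015/35654.
At t = 11: v̂ = (20828/17827)·(121) + (-34015/35654)·(1331) = -40233589/35654.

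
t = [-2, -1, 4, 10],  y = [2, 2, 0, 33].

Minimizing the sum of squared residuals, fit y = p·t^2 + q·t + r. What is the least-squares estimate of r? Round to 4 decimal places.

With design matrix M, MᵀM = [[10273, 1055, 121]; [1055, 121, 11]; [121, 11, 4]] and Mᵀy = [3310, 324, 37]ᵀ.
Inverting the 3×3 Gram matrix, [p, q, r]ᵀ = [8509/17436, -25019/17436, -2276/1453]ᵀ.

r = -1.5664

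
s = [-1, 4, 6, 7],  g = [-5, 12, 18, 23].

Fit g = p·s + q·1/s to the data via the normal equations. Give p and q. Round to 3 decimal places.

From the data, Σs·s = 102, Σs·1/s = 4, Σ1/s·1/s = 7837/7056.
For Aᵀg: Σs·g = 322, Σ1/s·g = 100/7.
So AᵀA·[p, q]ᵀ = Aᵀg: [[102, 4]; [4, 7837/7056]]·[p, q]ᵀ = [322, 100/7]ᵀ.
Determinant 102·(7837/7056) − 4² = 114413/1176.
p = (322·(7837/7056) − 4·(100/7))/(114413/1176) = 1060157/343239; q = (102·(100/7) − 4·322)/(114413/1176) = 198912/114413.

p = 3.089, q = 1.739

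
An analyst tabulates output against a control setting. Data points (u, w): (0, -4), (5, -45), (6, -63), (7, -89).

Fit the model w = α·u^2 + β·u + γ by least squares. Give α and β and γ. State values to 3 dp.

α = -2.011, β = 2.021, γ = -4.038

Setting ∂/∂α … = 0 gives: 4322·α + 684·β + 110·γ = -7754;  684·α + 110·β + 18·γ = -1226;  110·α + 18·β + 4·γ = -201.
(Σu^2·u^2 = 4322, Σu^2·u = 684, Σu^2 = 110, Σu·u = 110, Σu = 18, Σ1 = 4, Σu^2·w = -7754, Σu·w = -1226, Σw = -201.)
Row-reducing yields α = -3805/1892, β = 3823/1892, γ = -7639/1892.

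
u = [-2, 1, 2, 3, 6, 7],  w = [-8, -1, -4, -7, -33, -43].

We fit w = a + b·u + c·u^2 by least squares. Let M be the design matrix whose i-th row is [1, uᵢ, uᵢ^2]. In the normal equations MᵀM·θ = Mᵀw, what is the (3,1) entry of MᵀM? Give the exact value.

Row 3 ↔ basis u^2, column 1 ↔ basis 1, so (MᵀM)_{3,1} = Σᵢ u^2 = (4)·(1) + (1)·(1) + (4)·(1) + (9)·(1) + (36)·(1) + (49)·(1) = 103.

103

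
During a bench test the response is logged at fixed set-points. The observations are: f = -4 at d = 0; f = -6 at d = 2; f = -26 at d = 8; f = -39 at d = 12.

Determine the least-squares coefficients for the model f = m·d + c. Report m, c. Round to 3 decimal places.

m = -3.027, c = -2.099

Entries of AᵀA: Σd·d = 212, Σd = 22, Σ1 = 4.
And Σd·f = -688, Σf = -75.
AᵀA·[m, c]ᵀ = Aᵀf becomes [[212, 22]; [22, 4]]·[m, c]ᵀ = [-688, -75]ᵀ.
Eliminating c: 4·(row 1) − 22·(row 2) gives 364·m = 4·(-688) − 22·(-75) = -1102, so m = -551/182.
Then c = ((-75) − 22·(-551/182))/4 = -191/91.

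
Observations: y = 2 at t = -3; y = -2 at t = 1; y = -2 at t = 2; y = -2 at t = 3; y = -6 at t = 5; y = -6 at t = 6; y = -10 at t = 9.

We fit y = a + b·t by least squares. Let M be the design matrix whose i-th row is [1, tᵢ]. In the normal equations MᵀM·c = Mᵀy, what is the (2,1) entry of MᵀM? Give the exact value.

23

Row 2 ↔ basis t, column 1 ↔ basis 1, so (MᵀM)_{2,1} = Σᵢ t = (-3)·(1) + (1)·(1) + (2)·(1) + (3)·(1) + (5)·(1) + (6)·(1) + (9)·(1) = 23.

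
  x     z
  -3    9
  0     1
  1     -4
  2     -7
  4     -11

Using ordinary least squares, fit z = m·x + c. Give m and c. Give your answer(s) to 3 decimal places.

Forming AᵀA = [[30, 4]; [4, 5]] and Aᵀz = [-89, -12]ᵀ gives AᵀA·[m, c]ᵀ = Aᵀz.
Determinant 30·5 − 4² = 134.
m = ((-89)·5 − 4·(-12))/134 = -397/134; c = (30·(-12) − 4·(-89))/134 = -2/67.

m = -2.963, c = -0.030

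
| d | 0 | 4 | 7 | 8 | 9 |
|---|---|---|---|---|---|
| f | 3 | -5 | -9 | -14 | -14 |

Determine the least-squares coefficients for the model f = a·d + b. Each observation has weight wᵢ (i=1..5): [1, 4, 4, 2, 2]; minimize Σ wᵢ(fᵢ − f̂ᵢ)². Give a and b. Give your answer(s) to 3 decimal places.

The normal system MᵀWM·[a, b]ᵀ = MᵀWf is [[550, 78]; [78, 13]]·[a, b]ᵀ = [-808, -109]ᵀ.
Δ = 550·13 − 78² = 1066.
a = ((-808)·13 − 78·(-109))/1066 = -77/41; b = (550·(-109) − 78·(-808))/1066 = 1537/533.

a = -1.878, b = 2.884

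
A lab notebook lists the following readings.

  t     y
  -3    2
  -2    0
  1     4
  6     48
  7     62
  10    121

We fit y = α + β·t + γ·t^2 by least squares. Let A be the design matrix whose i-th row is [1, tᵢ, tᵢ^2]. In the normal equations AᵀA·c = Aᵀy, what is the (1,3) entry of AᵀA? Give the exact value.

Row 1 ↔ basis 1, column 3 ↔ basis t^2, so (AᵀA)_{1,3} = Σᵢ t^2 = (1)·(9) + (1)·(4) + (1)·(1) + (1)·(36) + (1)·(49) + (1)·(100) = 199.

199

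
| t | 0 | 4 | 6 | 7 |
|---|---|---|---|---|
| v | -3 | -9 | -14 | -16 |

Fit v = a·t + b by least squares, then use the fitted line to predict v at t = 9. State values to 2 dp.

Sums needed: Σt·t = 101, Σt = 17, Σ1 = 4.
Moment sums: Σt·v = -232, Σv = -42.
det = 101·4 − 17² = 115.
a = ((-232)·4 − 17·(-42))/115 = -214/115; b = (101·(-42) − 17·(-232))/115 = -298/115.
At t = 9: v̂ = (-214/115)·(9) + (-298/115)·(1) = -2224/115.

v̂ = -19.34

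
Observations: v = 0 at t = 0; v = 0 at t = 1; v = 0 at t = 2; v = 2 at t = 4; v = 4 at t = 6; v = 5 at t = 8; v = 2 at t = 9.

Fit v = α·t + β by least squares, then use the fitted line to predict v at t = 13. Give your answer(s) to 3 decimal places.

Sums needed: Σt·t = 202, Σt = 30, Σ1 = 7.
Right-hand side: Σt·v = 90, Σv = 13.
Δ = 202·7 − 30² = 514.
α = (90·7 − 30·13)/514 = 120/257; β = (202·13 − 30·90)/514 = -37/257.
At t = 13: v̂ = (120/257)·(13) + (-37/257)·(1) = 1523/257.

v̂ = 5.926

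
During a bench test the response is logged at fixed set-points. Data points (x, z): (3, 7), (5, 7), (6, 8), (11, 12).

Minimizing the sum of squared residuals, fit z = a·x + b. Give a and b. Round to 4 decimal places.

a = 0.6763, b = 4.2734

With design matrix M, MᵀM = [[191, 25]; [25, 4]] and Mᵀz = [236, 34]ᵀ.
Δ = 191·4 − 25² = 139.
a = (236·4 − 25·34)/139 = 94/139; b = (191·34 − 25·236)/139 = 594/139.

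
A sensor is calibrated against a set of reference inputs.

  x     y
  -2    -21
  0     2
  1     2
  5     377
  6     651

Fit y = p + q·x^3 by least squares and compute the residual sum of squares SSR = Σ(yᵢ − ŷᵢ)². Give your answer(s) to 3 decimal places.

The normal equations are: 5·p + 334·q = 1011;  334·p + 62346·q = 187911.
Determinant 5·62346 − 334² = 200174.
p = (1011·62346 − 334·187911)/200174 = 134766/100087; q = (5·187911 − 334·1011)/200174 = 601881/200174.
Residuals: 170931/100087, 65408/100087, -471065/200174, -39059/200174, 18723/100087; SSR = 1792503/200174.

SSR = 8.955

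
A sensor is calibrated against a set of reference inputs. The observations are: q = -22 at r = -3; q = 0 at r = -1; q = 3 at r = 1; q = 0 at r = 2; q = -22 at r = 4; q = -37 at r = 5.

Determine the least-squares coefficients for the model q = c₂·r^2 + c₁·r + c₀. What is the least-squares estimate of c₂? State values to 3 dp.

c₂ = -2.078

Entries of XᵀX: Σr^2·r^2 = 980, Σr^2·r = 170, Σr^2 = 56, Σr·r = 56, Σr = 8, Σ1 = 6.
And Σr^2·q = -1472, Σr·q = -204, Σq = -78.
Inverting the 3×3 Gram matrix, [c₂, c₁, c₀]ᵀ = [-18146/8733, 18896/8733, 10213/2911]ᵀ.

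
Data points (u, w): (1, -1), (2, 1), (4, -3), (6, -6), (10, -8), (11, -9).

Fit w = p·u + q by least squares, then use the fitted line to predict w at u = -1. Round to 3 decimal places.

ŵ = 1.813

From the data, Σu·u = 278, Σu = 34, Σ1 = 6.
Moment sums: Σu·w = -226, Σw = -26.
XᵀX·[p, q]ᵀ = Xᵀw becomes [[278, 34]; [34, 6]]·[p, q]ᵀ = [-226, -26]ᵀ.
Determinant 278·6 − 34² = 512.
p = ((-226)·6 − 34·(-26))/512 = -59/64; q = (278·(-26) − 34·(-226))/512 = 57/64.
At u = -1: ŵ = (-59/64)·(-1) + (57/64)·(1) = 29/16.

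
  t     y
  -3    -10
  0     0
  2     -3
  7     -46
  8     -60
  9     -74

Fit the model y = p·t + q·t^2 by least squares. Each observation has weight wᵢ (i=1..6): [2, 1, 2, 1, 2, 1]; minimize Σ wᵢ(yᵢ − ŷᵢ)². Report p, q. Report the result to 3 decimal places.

With design matrix M, MᵀWM = [[284, 2058]; [2058, 17348]] and MᵀWy = [-1900, -16132]ᵀ.
det = 284·17348 − 2058² = 691468.
p = ((-1900)·17348 − 2058·(-16132))/691468 = 59614/172867; q = (284·(-16132) − 2058·(-1900))/691468 = -167822/172867.

p = 0.345, q = -0.971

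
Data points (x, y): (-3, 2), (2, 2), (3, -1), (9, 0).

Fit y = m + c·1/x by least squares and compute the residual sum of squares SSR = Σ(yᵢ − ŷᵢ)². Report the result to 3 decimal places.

Forming AᵀA = [[4, 11/18]; [11/18, 157/324]] and Aᵀy = [3, 0]ᵀ gives AᵀA·[m, c]ᵀ = Aᵀy.
det = 4·(157/324) − (11/18)² = 169/108.
m = (3·(157/324) − (11/18)·0)/(169/108) = 157/169; c = (4·0 − (11/18)·3)/(169/108) = -198/169.
Residuals: 115/169, 280/169, -20/13, -135/169; SSR = 1050/169.

SSR = 6.213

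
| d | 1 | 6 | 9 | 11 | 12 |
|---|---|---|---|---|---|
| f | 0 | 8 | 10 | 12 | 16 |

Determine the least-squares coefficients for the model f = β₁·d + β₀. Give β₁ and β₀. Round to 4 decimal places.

β₁ = 1.3096, β₀ = -1.0152

With design matrix A, AᵀA = [[383, 39]; [39, 5]] and Aᵀf = [462, 46]ᵀ.
det = 383·5 − 39² = 394.
β₁ = (462·5 − 39·46)/394 = 258/197; β₀ = (383·46 − 39·462)/394 = -200/197.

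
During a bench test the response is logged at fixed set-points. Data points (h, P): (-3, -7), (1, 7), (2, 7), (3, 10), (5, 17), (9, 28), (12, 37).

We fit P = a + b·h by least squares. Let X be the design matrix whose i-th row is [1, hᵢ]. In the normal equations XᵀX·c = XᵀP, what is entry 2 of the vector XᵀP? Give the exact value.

853

Entry 2 ↔ basis h, so (XᵀP)_{2} = Σᵢ (h)·Pᵢ = (-3)·(-7) + (1)·(7) + (2)·(7) + (3)·(10) + (5)·(17) + (9)·(28) + (12)·(37) = 853.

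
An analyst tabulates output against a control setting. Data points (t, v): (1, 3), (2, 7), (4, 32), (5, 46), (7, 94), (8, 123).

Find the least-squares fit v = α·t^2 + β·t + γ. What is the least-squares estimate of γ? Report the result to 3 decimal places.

γ = 1.493

Entries of XᵀX: Σt^2·t^2 = 7395, Σt^2·t = 1053, Σt^2 = 159, Σt·t = 159, Σt = 27, Σ1 = 6.
Right-hand side: Σt^2·v = 14171, Σt·v = 2017, Σv = 305.
XᵀX·[α, β, γ]ᵀ = Xᵀv becomes [[7395, 1053, 159]; [1053, 159, 27]; [159, 27, 6]]·[α, β, γ]ᵀ = [14171, 2017, 305]ᵀ.
Inverting the 3×3 Gram matrix, [α, β, γ]ᵀ = [2, -61/75, 112/75]ᵀ.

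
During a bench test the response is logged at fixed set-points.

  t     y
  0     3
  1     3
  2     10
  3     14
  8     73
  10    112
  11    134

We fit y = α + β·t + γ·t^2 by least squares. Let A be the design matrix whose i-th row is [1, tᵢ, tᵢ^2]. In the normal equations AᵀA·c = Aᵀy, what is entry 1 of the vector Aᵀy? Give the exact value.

349

Entry 1 ↔ basis 1, so (Aᵀy)_{1} = Σᵢ yᵢ = (1)·(3) + (1)·(3) + (1)·(10) + (1)·(14) + (1)·(73) + (1)·(112) + (1)·(134) = 349.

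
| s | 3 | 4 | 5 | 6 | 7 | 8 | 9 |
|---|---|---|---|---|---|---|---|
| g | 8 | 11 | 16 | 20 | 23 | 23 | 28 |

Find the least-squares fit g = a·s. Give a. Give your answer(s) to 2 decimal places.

a = 3.09

Entries of AᵀA: Σs·s = 280.
Right-hand side: Σs·g = 865.
AᵀA·[a]ᵀ = Aᵀg becomes [[280]]·[a]ᵀ = [865]ᵀ.
a = 865/280 = 3.08929.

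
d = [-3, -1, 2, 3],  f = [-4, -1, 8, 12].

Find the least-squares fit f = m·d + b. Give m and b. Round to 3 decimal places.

Normal-equation sums: Σd·d = 23, Σd = 1, Σ1 = 4.
Moment sums: Σd·f = 65, Σf = 15.
So XᵀX·[m, b]ᵀ = Xᵀf: [[23, 1]; [1, 4]]·[m, b]ᵀ = [65, 15]ᵀ.
Determinant 23·4 − 1² = 91.
m = (65·4 − 1·15)/91 = 35/13; b = (23·15 − 1·65)/91 = 40/13.

m = 2.692, b = 3.077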